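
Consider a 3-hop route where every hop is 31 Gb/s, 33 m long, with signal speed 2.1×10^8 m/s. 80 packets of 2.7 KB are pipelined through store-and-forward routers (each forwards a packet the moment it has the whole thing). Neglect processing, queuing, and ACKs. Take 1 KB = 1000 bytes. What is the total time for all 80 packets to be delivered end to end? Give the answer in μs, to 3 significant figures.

57.6 μs

Per-hop transmission t_tx = L/R = 21600/31000000000 = 0.696774 μs.
Per-hop propagation t_prop = 33/210000000 = 0.157143 μs.
Pipeline fill: first packet needs 3·t_tx to clear all hops; remaining 79 packets each add one t_tx.
Total = (3+80-1)·t_tx + 3·t_prop = 82·0.696774 + 3·0.157143 = 57.6 μs.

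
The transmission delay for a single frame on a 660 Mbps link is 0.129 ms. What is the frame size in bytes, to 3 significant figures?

10600 bytes

L = R × t_tx = 660000000 b/s × 0.000129 s = 85140 bits.
In bytes: 85140 / 8 = 10600 bytes.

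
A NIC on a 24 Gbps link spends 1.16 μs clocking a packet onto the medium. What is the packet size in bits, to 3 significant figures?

27800 bits

L = R × t_tx = 24000000000 b/s × 1.16e-06 s = 27840 bits.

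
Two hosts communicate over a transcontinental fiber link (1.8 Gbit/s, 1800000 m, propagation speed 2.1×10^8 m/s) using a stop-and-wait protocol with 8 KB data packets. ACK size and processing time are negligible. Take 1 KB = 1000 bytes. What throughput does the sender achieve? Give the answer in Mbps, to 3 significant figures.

t_tx = L/R = 64000/1800000000 = 3.55556e-05 s.
t_prop = 1800000/210000000 = 0.00857143 s; RTT = 0.0171429 s.
Cycle = t_tx + RTT = 0.0171784 s.
Throughput = L / cycle = 64000 / 0.0171784 = 3.73 Mbps.

3.73 Mbps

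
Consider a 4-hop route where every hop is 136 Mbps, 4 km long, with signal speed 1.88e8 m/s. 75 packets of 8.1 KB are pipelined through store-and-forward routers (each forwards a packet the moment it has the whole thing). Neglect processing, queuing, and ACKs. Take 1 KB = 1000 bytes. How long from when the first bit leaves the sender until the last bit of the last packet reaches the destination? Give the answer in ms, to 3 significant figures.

37.2 ms

Per-hop transmission t_tx = L/R = 64800/136000000 = 0.476471 ms.
Per-hop propagation t_prop = 4000/188000000 = 0.0212766 ms.
Pipeline fill: first packet needs 4·t_tx to clear all hops; remaining 74 packets each add one t_tx.
Total = (4+75-1)·t_tx + 4·t_prop = 78·0.476471 + 4·0.0212766 = 37.2 ms.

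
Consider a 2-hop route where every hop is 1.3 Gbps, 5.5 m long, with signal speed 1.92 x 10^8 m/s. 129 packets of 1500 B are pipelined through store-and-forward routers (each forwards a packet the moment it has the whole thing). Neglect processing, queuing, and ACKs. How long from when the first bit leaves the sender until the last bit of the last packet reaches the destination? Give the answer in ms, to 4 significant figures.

1.200 ms

Per-hop transmission t_tx = L/R = 12000/1300000000 = 0.00923077 ms.
Per-hop propagation t_prop = 5.5/192000000 = 2.86458e-05 ms.
Pipeline fill: first packet needs 2·t_tx to clear all hops; remaining 128 packets each add one t_tx.
Total = (2+129-1)·t_tx + 2·t_prop = 130·0.00923077 + 2·2.86458e-05 = 1.200 ms.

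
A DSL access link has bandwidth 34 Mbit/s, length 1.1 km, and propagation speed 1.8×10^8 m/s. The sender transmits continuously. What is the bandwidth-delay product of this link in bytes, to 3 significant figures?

26.0 bytes

Propagation delay = 1100 / 180000000 = 6.11111e-06 s.
BDP = R × t_prop = 34000000 × 6.11111e-06 = 207.778 bits.
In bytes: 207.778/8 = 26.0 bytes.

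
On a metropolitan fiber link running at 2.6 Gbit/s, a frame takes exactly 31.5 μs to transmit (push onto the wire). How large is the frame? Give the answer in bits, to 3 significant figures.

81900 bits

L = R × t_tx = 2600000000 b/s × 3.15e-05 s = 81900 bits.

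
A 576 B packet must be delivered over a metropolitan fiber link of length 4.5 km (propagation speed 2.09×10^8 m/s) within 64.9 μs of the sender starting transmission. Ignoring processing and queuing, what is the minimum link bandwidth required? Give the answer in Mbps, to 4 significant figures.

L = 4608 bits.
Propagation delay = 4500 / 209000000 = 21.5311 μs.
Transmission budget = 64.9 − 21.5311 = 43.3689 μs.
R ≥ L / t_tx = 4608 bits / 4.33689e-05 s = 106.3 Mbps.

106.3 Mbps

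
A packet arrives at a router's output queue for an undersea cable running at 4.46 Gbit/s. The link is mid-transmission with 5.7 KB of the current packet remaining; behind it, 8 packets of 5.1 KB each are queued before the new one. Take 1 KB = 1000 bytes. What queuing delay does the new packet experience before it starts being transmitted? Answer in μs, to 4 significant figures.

83.41 μs

Each queued packet: L/R = 40800/4460000000 = 9.14798 μs.
8 queued → 73.1839 μs.
Plus remaining 45600 bits of current packet: 10.2242 μs.
Queuing delay = 83.41 μs.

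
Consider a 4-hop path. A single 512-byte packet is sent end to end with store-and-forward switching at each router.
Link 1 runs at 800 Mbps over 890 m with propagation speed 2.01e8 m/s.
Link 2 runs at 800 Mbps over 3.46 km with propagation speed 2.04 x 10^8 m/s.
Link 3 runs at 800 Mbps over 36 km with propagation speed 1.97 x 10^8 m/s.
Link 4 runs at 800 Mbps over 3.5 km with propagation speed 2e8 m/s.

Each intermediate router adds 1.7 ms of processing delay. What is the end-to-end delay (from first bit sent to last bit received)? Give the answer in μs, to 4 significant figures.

5342 μs

L = 512 × 8 = 4096 bits.
Transmission delay per hop = L/R = 4096/800000000 = 5.12 μs; 4 hops → 20.48 μs.
Propagation delays (d/s per hop): 4.42786, 16.9608, 182.741, 17.5 μs; sum = 221.63 μs.
Processing at 3 router(s): 3 × 1.7 ms = 5100 μs.
End-to-end = 5342 μs.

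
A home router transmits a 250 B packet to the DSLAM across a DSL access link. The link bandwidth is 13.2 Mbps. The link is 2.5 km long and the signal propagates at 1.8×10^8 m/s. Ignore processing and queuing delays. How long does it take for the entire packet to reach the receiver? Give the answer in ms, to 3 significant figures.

L = 250 × 8 = 2000 bits.
Transmission delay = L/R = 2000 / 13200000 = 0.151515 ms.
Propagation delay = d/s = 2500 m / 180000000 m/s = 0.0138889 ms.
Total = 0.165 ms.

0.165 ms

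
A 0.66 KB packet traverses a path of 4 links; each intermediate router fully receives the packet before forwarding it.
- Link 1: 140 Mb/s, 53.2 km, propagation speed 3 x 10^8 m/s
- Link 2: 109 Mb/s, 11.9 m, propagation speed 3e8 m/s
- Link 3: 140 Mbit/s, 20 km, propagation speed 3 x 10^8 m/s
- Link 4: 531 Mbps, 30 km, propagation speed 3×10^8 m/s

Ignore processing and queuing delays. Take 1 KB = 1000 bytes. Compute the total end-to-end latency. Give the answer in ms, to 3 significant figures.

0.478 ms

L = 5280 bits.
Transmission delays (L/R per hop): 0.0377143, 0.0484404, 0.0377143, 0.0099435 ms; sum = 0.133812 ms.
Propagation delays (d/s per hop): 0.177333, 3.96667e-05, 0.0666667, 0.1 ms; sum = 0.34404 ms.
End-to-end = 0.478 ms.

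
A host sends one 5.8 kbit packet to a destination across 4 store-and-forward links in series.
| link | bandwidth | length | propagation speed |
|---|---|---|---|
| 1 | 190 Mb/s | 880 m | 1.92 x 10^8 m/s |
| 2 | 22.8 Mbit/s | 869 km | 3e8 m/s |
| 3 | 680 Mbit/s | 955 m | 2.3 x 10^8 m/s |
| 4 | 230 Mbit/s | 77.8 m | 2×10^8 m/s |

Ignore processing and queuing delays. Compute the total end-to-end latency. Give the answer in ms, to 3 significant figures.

L = 5800 bits.
Transmission delays (L/R per hop): 0.0305263, 0.254386, 0.00852941, 0.0252174 ms; sum = 0.318659 ms.
Propagation delays (d/s per hop): 0.00458333, 2.89667, 0.00415217, 0.000389 ms; sum = 2.90579 ms.
End-to-end = 3.22 ms.

3.22 ms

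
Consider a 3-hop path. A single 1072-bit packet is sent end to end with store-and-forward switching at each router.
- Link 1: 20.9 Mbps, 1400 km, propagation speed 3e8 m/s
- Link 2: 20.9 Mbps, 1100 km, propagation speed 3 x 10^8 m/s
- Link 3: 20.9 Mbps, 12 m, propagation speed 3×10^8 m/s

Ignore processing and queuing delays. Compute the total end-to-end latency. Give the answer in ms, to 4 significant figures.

Transmission delay per hop = L/R = 1072/20900000 = 0.0512919 ms; 3 hops → 0.153876 ms.
Propagation delays (d/s per hop): 4.66667, 3.66667, 4e-05 ms; sum = 8.33337 ms.
End-to-end = 8.487 ms.

8.487 ms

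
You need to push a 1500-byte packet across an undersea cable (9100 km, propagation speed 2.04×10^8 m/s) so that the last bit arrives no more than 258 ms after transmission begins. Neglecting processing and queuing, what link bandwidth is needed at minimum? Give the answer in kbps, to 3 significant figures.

L = 12000 bits.
Propagation delay = 9100000 / 204000000 = 44.6078 ms.
Transmission budget = 258 − 44.6078 = 213.392 ms.
R ≥ L / t_tx = 12000 bits / 0.213392 s = 56.2 kbps.

56.2 kbps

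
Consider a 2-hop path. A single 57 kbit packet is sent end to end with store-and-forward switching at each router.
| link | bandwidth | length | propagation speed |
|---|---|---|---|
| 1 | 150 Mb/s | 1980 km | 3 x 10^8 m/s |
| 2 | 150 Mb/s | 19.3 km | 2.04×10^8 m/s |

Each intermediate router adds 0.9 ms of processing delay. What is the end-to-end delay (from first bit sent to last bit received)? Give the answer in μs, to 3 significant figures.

8350 μs

L = 57000 bits.
Transmission delay per hop = L/R = 57000/150000000 = 380 μs; 2 hops → 760 μs.
Propagation delays (d/s per hop): 6600, 94.6078 μs; sum = 6694.61 μs.
Processing at 1 router(s): 1 × 0.9 ms = 900 μs.
End-to-end = 8350 μs.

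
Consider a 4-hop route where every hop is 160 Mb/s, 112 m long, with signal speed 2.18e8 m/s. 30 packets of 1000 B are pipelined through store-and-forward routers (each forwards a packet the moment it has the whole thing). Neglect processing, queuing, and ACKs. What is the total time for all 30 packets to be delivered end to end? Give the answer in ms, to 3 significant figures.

1.65 ms

Per-hop transmission t_tx = L/R = 8000/160000000 = 0.05 ms.
Per-hop propagation t_prop = 112/2.18e+08 = 0.000513761 ms.
Pipeline fill: first packet needs 4·t_tx to clear all hops; remaining 29 packets each add one t_tx.
Total = (4+30-1)·t_tx + 4·t_prop = 33·0.05 + 4·0.000513761 = 1.65 ms.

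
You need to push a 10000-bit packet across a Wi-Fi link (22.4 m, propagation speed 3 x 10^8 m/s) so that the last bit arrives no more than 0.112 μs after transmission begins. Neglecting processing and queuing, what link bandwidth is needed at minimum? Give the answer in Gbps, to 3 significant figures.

Propagation delay = 22.4 / 300000000 = 0.0746667 μs.
Transmission budget = 0.112 − 0.0746667 = 0.0373333 μs.
R ≥ L / t_tx = 10000 bits / 3.73333e-08 s = 268 Gbps.

268 Gbps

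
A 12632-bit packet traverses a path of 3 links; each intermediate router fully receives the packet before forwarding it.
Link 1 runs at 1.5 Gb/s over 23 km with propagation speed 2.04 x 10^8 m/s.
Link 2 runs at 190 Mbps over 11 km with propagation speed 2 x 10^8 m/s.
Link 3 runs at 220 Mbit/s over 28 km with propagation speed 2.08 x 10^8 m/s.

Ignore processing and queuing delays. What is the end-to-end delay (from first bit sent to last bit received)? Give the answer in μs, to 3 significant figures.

Transmission delays (L/R per hop): 8.42133, 66.4842, 57.4182 μs; sum = 132.324 μs.
Propagation delays (d/s per hop): 112.745, 55, 134.615 μs; sum = 302.36 μs.
End-to-end = 435 μs.

435 μs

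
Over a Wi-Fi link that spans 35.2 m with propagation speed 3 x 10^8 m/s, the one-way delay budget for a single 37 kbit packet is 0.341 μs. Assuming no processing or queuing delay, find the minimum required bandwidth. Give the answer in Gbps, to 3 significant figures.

165 Gbps

Propagation delay = 35.2 / 300000000 = 0.117333 μs.
Transmission budget = 0.341 − 0.117333 = 0.223667 μs.
R ≥ L / t_tx = 37000 bits / 2.23667e-07 s = 165 Gbps.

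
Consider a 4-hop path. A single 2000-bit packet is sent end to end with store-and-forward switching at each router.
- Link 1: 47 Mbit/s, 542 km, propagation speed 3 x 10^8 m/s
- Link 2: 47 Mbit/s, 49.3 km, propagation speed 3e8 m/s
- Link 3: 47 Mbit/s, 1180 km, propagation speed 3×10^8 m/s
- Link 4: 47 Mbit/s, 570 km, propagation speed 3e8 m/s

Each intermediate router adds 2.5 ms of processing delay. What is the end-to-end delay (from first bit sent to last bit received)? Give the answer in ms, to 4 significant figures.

15.47 ms

Transmission delay per hop = L/R = 2000/47000000 = 0.0425532 ms; 4 hops → 0.170213 ms.
Propagation delays (d/s per hop): 1.80667, 0.164333, 3.93333, 1.9 ms; sum = 7.80433 ms.
Processing at 3 router(s): 3 × 2.5 ms = 7.5 ms.
End-to-end = 15.47 ms.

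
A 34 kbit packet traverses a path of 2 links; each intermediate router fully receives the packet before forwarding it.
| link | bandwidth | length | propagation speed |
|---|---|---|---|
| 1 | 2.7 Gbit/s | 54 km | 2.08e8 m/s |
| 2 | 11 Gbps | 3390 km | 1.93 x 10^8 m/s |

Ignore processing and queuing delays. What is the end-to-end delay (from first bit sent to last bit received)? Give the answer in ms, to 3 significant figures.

17.8 ms

L = 34000 bits.
Transmission delays (L/R per hop): 0.0125926, 0.00309091 ms; sum = 0.0156835 ms.
Propagation delays (d/s per hop): 0.259615, 17.5648 ms; sum = 17.8244 ms.
End-to-end = 17.8 ms.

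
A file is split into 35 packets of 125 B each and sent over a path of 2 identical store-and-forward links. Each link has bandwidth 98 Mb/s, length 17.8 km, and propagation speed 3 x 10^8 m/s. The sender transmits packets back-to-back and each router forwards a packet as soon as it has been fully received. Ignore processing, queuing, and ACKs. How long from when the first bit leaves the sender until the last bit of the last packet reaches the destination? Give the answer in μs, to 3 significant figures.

Per-hop transmission t_tx = L/R = 1000/98000000 = 10.2041 μs.
Per-hop propagation t_prop = 17800/300000000 = 59.3333 μs.
Pipeline fill: first packet needs 2·t_tx to clear all hops; remaining 34 packets each add one t_tx.
Total = (2+35-1)·t_tx + 2·t_prop = 36·10.2041 + 2·59.3333 = 486 μs.

486 μs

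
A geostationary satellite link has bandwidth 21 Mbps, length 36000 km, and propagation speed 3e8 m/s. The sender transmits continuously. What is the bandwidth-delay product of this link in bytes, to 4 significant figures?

315000 bytes

Propagation delay = 36000000 / 300000000 = 0.12 s.
BDP = R × t_prop = 21000000 × 0.12 = 2520000 bits.
In bytes: 2520000/8 = 315000 bytes.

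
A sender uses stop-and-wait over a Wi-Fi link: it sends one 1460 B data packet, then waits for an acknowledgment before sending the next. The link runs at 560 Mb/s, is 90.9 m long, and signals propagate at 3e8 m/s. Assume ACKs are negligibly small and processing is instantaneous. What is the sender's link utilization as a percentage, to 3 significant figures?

97.2 %

t_tx = L/R = 11680/560000000 = 2.08571e-05 s.
t_prop = 90.9/300000000 = 3.03e-07 s; RTT = 6.06e-07 s.
Cycle = t_tx + RTT = 2.14631e-05 s.
Utilization = t_tx / cycle = 2.08571e-05/2.14631e-05 = 97.2 %.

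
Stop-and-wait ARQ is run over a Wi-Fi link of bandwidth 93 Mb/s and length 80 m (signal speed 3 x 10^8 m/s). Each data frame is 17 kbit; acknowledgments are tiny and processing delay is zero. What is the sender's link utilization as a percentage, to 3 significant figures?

99.7 %

t_tx = L/R = 17000/93000000 = 0.000182796 s.
t_prop = 80/300000000 = 2.66667e-07 s; RTT = 5.33333e-07 s.
Cycle = t_tx + RTT = 0.000183329 s.
Utilization = t_tx / cycle = 0.000182796/0.000183329 = 99.7 %.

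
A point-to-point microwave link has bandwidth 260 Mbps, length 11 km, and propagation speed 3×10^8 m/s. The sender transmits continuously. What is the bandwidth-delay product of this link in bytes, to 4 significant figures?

Propagation delay = 11000 / 300000000 = 3.66667e-05 s.
BDP = R × t_prop = 260000000 × 3.66667e-05 = 9533.33 bits.
In bytes: 9533.33/8 = 1192 bytes.

1192 bytes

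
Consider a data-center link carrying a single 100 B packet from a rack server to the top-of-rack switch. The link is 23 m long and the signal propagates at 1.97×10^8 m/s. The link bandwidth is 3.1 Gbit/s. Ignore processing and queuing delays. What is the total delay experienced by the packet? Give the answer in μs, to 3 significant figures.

0.375 μs

L = 100 × 8 = 800 bits.
Transmission delay = L/R = 800 / 3100000000 = 0.258065 μs.
Propagation delay = d/s = 23 m / 197000000 m/s = 0.116751 μs.
Total = 0.375 μs.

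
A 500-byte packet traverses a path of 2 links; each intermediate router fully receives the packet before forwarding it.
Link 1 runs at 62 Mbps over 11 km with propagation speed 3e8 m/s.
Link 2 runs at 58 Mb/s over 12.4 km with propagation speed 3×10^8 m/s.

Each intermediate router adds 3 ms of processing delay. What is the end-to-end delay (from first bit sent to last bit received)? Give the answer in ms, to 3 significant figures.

3.21 ms

L = 500 × 8 = 4000 bits.
Transmission delays (L/R per hop): 0.0645161, 0.0689655 ms; sum = 0.133482 ms.
Propagation delays (d/s per hop): 0.0366667, 0.0413333 ms; sum = 0.078 ms.
Processing at 1 router(s): 1 × 3 ms = 3 ms.
End-to-end = 3.21 ms.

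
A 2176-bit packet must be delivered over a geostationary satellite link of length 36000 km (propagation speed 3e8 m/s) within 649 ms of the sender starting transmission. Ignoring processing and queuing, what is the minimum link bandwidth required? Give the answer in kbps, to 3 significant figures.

4.11 kbps

Propagation delay = 36000000 / 300000000 = 120 ms.
Transmission budget = 649 − 120 = 529 ms.
R ≥ L / t_tx = 2176 bits / 0.529 s = 4.11 kbps.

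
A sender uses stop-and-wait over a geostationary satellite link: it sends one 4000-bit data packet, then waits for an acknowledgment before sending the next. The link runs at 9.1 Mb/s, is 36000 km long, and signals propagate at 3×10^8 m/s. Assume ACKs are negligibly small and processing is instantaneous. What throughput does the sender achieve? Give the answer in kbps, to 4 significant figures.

16.64 kbps

t_tx = L/R = 4000/9100000 = 0.00043956 s.
t_prop = 36000000/300000000 = 0.12 s; RTT = 0.24 s.
Cycle = t_tx + RTT = 0.24044 s.
Throughput = L / cycle = 4000 / 0.24044 = 16.64 kbps.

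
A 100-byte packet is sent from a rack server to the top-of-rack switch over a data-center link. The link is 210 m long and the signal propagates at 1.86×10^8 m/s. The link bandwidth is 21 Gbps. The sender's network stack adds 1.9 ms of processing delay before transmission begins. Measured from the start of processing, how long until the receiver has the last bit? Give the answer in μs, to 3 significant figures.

L = 100 × 8 = 800 bits.
Transmission delay = L/R = 800 / 21000000000 = 0.0380952 μs.
Propagation delay = d/s = 210 m / 186000000 m/s = 1.12903 μs.
Plus processing delay 1.9 ms = 1900 μs.
Total = 1900 μs.

1900 μs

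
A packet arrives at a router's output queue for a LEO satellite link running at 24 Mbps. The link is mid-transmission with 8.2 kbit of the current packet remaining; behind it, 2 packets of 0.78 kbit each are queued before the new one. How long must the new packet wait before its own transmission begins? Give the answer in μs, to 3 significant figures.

407 μs

Each queued packet: L/R = 780/24000000 = 32.5 μs.
2 queued → 65 μs.
Plus remaining 8200 bits of current packet: 341.667 μs.
Queuing delay = 407 μs.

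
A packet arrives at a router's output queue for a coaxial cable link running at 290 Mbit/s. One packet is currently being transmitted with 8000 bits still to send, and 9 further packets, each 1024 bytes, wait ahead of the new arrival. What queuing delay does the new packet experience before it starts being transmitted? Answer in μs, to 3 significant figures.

Each queued packet: L/R = 8192/290000000 = 28.2483 μs.
9 queued → 254.234 μs.
Plus remaining 8000 bits of current packet: 27.5862 μs.
Queuing delay = 282 μs.

282 μs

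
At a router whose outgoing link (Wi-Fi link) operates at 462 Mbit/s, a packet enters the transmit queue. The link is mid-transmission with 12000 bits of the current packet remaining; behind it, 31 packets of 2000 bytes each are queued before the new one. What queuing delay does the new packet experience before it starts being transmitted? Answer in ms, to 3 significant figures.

1.10 ms

Each queued packet: L/R = 16000/462000000 = 0.034632 ms.
31 queued → 1.07359 ms.
Plus remaining 12000 bits of current packet: 0.025974 ms.
Queuing delay = 1.10 ms.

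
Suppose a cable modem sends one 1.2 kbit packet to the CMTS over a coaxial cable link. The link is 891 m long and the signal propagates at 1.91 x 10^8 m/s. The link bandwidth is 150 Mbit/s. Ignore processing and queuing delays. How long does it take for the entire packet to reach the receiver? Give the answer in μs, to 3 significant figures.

12.7 μs

L = 1200 bits.
Transmission delay = L/R = 1200 / 150000000 = 8 μs.
Propagation delay = d/s = 891 m / 191000000 m/s = 4.66492 μs.
Total = 12.7 μs.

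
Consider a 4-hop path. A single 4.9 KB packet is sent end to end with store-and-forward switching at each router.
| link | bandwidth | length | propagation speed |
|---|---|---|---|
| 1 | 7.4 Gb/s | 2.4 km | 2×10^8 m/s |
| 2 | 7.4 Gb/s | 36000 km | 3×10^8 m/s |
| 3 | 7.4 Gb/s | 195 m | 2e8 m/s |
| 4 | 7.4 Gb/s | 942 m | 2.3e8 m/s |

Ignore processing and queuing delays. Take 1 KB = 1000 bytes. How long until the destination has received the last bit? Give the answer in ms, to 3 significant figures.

120 ms

L = 39200 bits.
Transmission delay per hop = L/R = 39200/7400000000 = 0.0052973 ms; 4 hops → 0.0211892 ms.
Propagation delays (d/s per hop): 0.012, 120, 0.000975, 0.00409565 ms; sum = 120.017 ms.
End-to-end = 120 ms.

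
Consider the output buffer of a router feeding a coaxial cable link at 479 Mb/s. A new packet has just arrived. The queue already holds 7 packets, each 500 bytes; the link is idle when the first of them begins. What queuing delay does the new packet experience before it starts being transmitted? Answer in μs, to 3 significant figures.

58.5 μs

Each queued packet: L/R = 4000/479000000 = 8.35073 μs.
7 queued → 58.4551 μs.
Queuing delay = 58.5 μs.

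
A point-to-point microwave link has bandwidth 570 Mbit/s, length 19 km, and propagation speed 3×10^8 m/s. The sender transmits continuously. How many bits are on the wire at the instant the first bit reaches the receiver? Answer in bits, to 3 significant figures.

Propagation delay = 19000 / 300000000 = 6.33333e-05 s.
BDP = R × t_prop = 570000000 × 6.33333e-05 = 36100 bits.

36100 bits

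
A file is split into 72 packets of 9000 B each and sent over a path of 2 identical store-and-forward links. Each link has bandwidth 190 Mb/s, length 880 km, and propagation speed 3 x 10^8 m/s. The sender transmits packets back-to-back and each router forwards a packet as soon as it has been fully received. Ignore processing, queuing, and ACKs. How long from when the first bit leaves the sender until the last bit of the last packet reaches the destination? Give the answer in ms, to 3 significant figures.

Per-hop transmission t_tx = L/R = 72000/190000000 = 0.378947 ms.
Per-hop propagation t_prop = 880000/300000000 = 2.93333 ms.
Pipeline fill: first packet needs 2·t_tx to clear all hops; remaining 71 packets each add one t_tx.
Total = (2+72-1)·t_tx + 2·t_prop = 73·0.378947 + 2·2.93333 = 33.5 ms.

33.5 ms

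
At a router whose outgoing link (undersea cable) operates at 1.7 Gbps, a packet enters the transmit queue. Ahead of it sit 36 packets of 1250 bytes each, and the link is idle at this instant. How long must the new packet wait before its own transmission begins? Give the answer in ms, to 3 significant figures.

0.212 ms

Each queued packet: L/R = 10000/1700000000 = 0.00588235 ms.
36 queued → 0.211765 ms.
Queuing delay = 0.212 ms.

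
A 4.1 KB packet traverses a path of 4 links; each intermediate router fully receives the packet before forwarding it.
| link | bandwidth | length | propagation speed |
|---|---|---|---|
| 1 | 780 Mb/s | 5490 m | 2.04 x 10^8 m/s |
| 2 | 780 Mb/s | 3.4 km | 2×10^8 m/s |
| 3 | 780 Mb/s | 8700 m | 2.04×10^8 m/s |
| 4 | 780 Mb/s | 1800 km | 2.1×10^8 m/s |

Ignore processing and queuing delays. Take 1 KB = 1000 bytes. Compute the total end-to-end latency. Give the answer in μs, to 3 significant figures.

L = 32800 bits.
Transmission delay per hop = L/R = 32800/780000000 = 42.0513 μs; 4 hops → 168.205 μs.
Propagation delays (d/s per hop): 26.9118, 17, 42.6471, 8571.43 μs; sum = 8657.99 μs.
End-to-end = 8830 μs.

8830 μs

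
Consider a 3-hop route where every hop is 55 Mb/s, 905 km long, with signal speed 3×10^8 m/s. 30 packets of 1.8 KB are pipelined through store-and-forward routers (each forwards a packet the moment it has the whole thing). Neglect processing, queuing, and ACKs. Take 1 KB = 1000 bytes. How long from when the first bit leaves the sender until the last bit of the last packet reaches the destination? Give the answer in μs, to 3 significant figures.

17400 μs

Per-hop transmission t_tx = L/R = 14400/55000000 = 261.818 μs.
Per-hop propagation t_prop = 905000/300000000 = 3016.67 μs.
Pipeline fill: first packet needs 3·t_tx to clear all hops; remaining 29 packets each add one t_tx.
Total = (3+30-1)·t_tx + 3·t_prop = 32·261.818 + 3·3016.67 = 17400 μs.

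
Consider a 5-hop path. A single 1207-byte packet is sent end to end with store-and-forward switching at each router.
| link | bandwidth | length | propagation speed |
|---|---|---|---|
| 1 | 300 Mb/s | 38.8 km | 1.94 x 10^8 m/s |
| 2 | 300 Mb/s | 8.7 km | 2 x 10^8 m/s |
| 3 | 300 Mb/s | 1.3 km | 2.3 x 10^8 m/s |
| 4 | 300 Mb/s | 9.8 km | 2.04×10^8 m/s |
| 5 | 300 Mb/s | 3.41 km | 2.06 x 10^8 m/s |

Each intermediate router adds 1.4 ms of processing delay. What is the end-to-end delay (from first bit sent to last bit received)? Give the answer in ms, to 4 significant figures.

L = 1207 × 8 = 9656 bits.
Transmission delay per hop = L/R = 9656/300000000 = 0.0321867 ms; 5 hops → 0.160933 ms.
Propagation delays (d/s per hop): 0.2, 0.0435, 0.00565217, 0.0480392, 0.0165534 ms; sum = 0.313745 ms.
Processing at 4 router(s): 4 × 1.4 ms = 5.6 ms.
End-to-end = 6.075 ms.

6.075 ms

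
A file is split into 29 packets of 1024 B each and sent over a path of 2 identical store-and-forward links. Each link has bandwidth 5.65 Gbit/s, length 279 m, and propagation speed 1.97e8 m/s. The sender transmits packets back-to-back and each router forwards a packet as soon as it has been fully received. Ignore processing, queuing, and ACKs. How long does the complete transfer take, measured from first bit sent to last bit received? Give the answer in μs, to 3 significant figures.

46.3 μs

Per-hop transmission t_tx = L/R = 8192/5650000000 = 1.44991 μs.
Per-hop propagation t_prop = 279/197000000 = 1.41624 μs.
Pipeline fill: first packet needs 2·t_tx to clear all hops; remaining 28 packets each add one t_tx.
Total = (2+29-1)·t_tx + 2·t_prop = 30·1.44991 + 2·1.41624 = 46.3 μs.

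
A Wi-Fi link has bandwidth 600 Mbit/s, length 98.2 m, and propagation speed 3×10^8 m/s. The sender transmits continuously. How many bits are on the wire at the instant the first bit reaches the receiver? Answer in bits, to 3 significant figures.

196 bits

Propagation delay = 98.2 / 300000000 = 3.27333e-07 s.
BDP = R × t_prop = 600000000 × 3.27333e-07 = 196.4 bits.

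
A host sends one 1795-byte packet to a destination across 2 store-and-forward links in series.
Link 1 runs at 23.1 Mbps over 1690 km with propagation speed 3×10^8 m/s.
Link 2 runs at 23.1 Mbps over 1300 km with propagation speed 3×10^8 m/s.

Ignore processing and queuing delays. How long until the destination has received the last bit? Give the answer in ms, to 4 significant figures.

11.21 ms

L = 1795 × 8 = 14360 bits.
Transmission delay per hop = L/R = 14360/23100000 = 0.621645 ms; 2 hops → 1.24329 ms.
Propagation delays (d/s per hop): 5.63333, 4.33333 ms; sum = 9.96667 ms.
End-to-end = 11.21 ms.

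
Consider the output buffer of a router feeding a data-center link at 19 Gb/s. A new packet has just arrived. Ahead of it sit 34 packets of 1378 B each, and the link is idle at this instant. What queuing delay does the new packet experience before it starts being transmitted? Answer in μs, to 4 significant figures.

Each queued packet: L/R = 11024/19000000000 = 0.580211 μs.
34 queued → 19.7272 μs.
Queuing delay = 19.73 μs.

19.73 μs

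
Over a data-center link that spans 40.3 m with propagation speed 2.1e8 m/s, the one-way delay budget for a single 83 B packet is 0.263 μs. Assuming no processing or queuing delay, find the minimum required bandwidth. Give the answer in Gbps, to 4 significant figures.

9.340 Gbps

L = 664 bits.
Propagation delay = 40.3 / 210000000 = 0.191905 μs.
Transmission budget = 0.263 − 0.191905 = 0.0710952 μs.
R ≥ L / t_tx = 664 bits / 7.10952e-08 s = 9.340 Gbps.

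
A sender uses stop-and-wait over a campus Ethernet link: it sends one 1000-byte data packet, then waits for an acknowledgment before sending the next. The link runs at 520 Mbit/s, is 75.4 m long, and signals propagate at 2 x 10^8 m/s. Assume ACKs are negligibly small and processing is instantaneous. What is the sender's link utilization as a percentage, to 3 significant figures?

t_tx = L/R = 8000/520000000 = 1.53846e-05 s.
t_prop = 75.4/200000000 = 3.77e-07 s; RTT = 7.54e-07 s.
Cycle = t_tx + RTT = 1.61386e-05 s.
Utilization = t_tx / cycle = 1.53846e-05/1.61386e-05 = 95.3 %.

95.3 %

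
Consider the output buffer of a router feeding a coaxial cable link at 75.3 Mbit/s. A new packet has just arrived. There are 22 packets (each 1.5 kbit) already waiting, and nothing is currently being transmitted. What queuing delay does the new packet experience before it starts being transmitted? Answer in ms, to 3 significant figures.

Each queued packet: L/R = 1500/75300000 = 0.0199203 ms.
22 queued → 0.438247 ms.
Queuing delay = 0.438 ms.

0.438 ms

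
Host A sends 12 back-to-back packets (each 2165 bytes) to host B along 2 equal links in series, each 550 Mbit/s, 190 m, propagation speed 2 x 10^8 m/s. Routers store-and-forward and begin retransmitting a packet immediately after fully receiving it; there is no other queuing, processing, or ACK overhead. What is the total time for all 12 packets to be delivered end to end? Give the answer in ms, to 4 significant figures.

0.4113 ms

Per-hop transmission t_tx = L/R = 17320/550000000 = 0.0314909 ms.
Per-hop propagation t_prop = 190/200000000 = 0.00095 ms.
Pipeline fill: first packet needs 2·t_tx to clear all hops; remaining 11 packets each add one t_tx.
Total = (2+12-1)·t_tx + 2·t_prop = 13·0.0314909 + 2·0.00095 = 0.4113 ms.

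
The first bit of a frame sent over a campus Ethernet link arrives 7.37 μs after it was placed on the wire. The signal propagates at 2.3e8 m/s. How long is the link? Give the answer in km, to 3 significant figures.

1.70 km

d = s × t_prop = 2.3e+08 × 7.37e-06 = 1.70 km.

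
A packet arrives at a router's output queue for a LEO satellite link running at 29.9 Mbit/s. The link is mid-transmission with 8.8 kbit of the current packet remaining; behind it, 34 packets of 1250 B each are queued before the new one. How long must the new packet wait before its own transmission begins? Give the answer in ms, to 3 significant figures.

11.7 ms

Each queued packet: L/R = 10000/29900000 = 0.334448 ms.
34 queued → 11.3712 ms.
Plus remaining 8800 bits of current packet: 0.294314 ms.
Queuing delay = 11.7 ms.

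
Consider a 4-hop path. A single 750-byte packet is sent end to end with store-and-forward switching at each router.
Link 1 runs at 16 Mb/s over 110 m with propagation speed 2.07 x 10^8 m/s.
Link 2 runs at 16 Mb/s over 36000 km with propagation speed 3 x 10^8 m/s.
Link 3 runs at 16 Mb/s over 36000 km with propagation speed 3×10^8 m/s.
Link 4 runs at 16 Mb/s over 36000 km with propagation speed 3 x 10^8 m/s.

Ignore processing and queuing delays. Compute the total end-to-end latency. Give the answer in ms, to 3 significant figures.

362 ms

L = 750 × 8 = 6000 bits.
Transmission delay per hop = L/R = 6000/16000000 = 0.375 ms; 4 hops → 1.5 ms.
Propagation delays (d/s per hop): 0.000531401, 120, 120, 120 ms; sum = 360.001 ms.
End-to-end = 362 ms.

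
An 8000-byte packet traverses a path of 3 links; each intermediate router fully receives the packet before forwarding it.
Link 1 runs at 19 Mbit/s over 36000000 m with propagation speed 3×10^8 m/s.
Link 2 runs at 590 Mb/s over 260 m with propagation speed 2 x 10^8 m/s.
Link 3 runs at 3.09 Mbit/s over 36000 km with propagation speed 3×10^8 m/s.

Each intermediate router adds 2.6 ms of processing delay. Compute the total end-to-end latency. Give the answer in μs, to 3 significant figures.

269000 μs

L = 8000 × 8 = 64000 bits.
Transmission delays (L/R per hop): 3368.42, 108.475, 20712 μs; sum = 24188.9 μs.
Propagation delays (d/s per hop): 120000, 1.3, 120000 μs; sum = 240001 μs.
Processing at 2 router(s): 2 × 2.6 ms = 5200 μs.
End-to-end = 269000 μs.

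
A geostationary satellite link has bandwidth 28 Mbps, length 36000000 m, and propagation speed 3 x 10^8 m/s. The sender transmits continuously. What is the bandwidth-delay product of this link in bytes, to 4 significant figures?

420000 bytes

Propagation delay = 36000000 / 300000000 = 0.12 s.
BDP = R × t_prop = 28000000 × 0.12 = 3360000 bits.
In bytes: 3360000/8 = 420000 bytes.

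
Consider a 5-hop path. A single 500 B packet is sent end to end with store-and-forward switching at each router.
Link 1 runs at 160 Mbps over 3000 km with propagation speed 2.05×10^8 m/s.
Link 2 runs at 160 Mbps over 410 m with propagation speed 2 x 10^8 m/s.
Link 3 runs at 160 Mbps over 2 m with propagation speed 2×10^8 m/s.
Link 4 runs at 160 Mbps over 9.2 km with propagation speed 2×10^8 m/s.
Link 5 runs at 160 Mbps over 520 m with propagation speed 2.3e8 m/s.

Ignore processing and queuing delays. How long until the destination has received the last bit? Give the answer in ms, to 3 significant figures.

L = 500 × 8 = 4000 bits.
Transmission delay per hop = L/R = 4000/160000000 = 0.025 ms; 5 hops → 0.125 ms.
Propagation delays (d/s per hop): 14.6341, 0.00205, 1e-05, 0.046, 0.00226087 ms; sum = 14.6845 ms.
End-to-end = 14.8 ms.

14.8 ms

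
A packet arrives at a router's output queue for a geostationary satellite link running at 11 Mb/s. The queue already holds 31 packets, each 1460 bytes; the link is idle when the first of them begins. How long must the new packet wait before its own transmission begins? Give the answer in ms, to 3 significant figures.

32.9 ms

Each queued packet: L/R = 11680/11000000 = 1.06182 ms.
31 queued → 32.9164 ms.
Queuing delay = 32.9 ms.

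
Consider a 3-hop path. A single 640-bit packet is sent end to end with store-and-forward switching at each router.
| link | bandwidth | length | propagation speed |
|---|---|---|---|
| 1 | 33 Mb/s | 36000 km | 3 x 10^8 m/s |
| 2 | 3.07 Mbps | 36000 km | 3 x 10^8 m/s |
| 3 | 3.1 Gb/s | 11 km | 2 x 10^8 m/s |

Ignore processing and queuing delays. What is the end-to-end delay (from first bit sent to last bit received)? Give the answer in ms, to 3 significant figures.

Transmission delays (L/R per hop): 0.0193939, 0.208469, 0.000206452 ms; sum = 0.228069 ms.
Propagation delays (d/s per hop): 120, 120, 0.055 ms; sum = 240.055 ms.
End-to-end = 240 ms.

240 ms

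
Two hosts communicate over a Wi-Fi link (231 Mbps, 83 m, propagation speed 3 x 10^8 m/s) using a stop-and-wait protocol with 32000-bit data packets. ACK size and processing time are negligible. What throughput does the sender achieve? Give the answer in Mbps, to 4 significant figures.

t_tx = L/R = 32000/231000000 = 0.000138528 s.
t_prop = 83/300000000 = 2.76667e-07 s; RTT = 5.53333e-07 s.
Cycle = t_tx + RTT = 0.000139081 s.
Throughput = L / cycle = 32000 / 0.000139081 = 230.1 Mbps.

230.1 Mbps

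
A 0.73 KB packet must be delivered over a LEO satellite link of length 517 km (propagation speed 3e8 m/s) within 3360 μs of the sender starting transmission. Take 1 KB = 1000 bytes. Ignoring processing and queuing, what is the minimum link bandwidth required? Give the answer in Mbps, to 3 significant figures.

3.57 Mbps

L = 5840 bits.
Propagation delay = 517000 / 300000000 = 1723.33 μs.
Transmission budget = 3360 − 1723.33 = 1636.67 μs.
R ≥ L / t_tx = 5840 bits / 0.00163667 s = 3.57 Mbps.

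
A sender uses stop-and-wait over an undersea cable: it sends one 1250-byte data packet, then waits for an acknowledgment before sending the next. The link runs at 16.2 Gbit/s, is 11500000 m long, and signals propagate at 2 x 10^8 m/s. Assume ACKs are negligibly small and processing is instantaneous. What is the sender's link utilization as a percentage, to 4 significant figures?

0.0005368 %

t_tx = L/R = 10000/16200000000 = 6.17284e-07 s.
t_prop = 11500000/200000000 = 0.0575 s; RTT = 0.115 s.
Cycle = t_tx + RTT = 0.115001 s.
Utilization = t_tx / cycle = 6.17284e-07/0.115001 = 0.0005368 %.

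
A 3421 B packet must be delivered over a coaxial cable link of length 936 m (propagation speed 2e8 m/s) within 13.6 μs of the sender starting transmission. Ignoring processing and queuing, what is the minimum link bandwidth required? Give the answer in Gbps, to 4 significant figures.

3.068 Gbps

L = 27368 bits.
Propagation delay = 936 / 200000000 = 4.68 μs.
Transmission budget = 13.6 − 4.68 = 8.92 μs.
R ≥ L / t_tx = 27368 bits / 8.92e-06 s = 3.068 Gbps.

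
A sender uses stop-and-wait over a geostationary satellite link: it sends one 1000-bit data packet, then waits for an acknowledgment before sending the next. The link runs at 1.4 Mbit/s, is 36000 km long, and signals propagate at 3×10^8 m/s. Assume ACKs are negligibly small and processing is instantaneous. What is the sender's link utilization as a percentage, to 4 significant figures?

t_tx = L/R = 1000/1400000 = 0.000714286 s.
t_prop = 36000000/300000000 = 0.12 s; RTT = 0.24 s.
Cycle = t_tx + RTT = 0.240714 s.
Utilization = t_tx / cycle = 0.000714286/0.240714 = 0.2967 %.

0.2967 %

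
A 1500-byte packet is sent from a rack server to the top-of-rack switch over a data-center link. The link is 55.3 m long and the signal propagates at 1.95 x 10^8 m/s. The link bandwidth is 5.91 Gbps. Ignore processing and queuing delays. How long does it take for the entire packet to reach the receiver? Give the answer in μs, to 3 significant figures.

2.31 μs

L = 1500 × 8 = 12000 bits.
Transmission delay = L/R = 12000 / 5910000000 = 2.03046 μs.
Propagation delay = d/s = 55.3 m / 195000000 m/s = 0.28359 μs.
Total = 2.31 μs.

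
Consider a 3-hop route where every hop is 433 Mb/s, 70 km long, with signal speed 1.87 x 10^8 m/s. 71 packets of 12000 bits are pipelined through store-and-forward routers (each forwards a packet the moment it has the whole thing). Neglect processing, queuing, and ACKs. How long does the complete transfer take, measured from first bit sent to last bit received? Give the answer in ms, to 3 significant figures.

Per-hop transmission t_tx = L/R = 12000/433000000 = 0.0277136 ms.
Per-hop propagation t_prop = 70000/187000000 = 0.374332 ms.
Pipeline fill: first packet needs 3·t_tx to clear all hops; remaining 70 packets each add one t_tx.
Total = (3+71-1)·t_tx + 3·t_prop = 73·0.0277136 + 3·0.374332 = 3.15 ms.

3.15 ms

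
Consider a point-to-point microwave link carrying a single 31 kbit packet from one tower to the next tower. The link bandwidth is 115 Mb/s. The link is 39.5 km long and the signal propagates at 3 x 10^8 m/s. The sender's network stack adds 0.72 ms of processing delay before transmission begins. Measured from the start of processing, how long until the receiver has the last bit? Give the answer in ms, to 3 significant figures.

L = 31000 bits.
Transmission delay = L/R = 31000 / 115000000 = 0.269565 ms.
Propagation delay = d/s = 39500 m / 300000000 m/s = 0.131667 ms.
Plus processing delay 0.72 ms = 0.72 ms.
Total = 1.12 ms.

1.12 ms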